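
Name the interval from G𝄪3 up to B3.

Counting letters G–A–B gives a third.
G##→B = 2 semitones, 2 narrower than the major third (4), so diminished.

diminished third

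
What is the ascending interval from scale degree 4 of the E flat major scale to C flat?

minor third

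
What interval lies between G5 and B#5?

augmented third

The letter names run G→B, a span of 2 letter steps, so the interval is some kind of third.
G to B# is 5 semitones. A major third is 4, so 5 makes it augmented.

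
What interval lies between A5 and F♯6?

Counting letters A–B–C–D–E–F gives a sixth.
A→F# = 9 semitones, exactly the major sixth.

major sixth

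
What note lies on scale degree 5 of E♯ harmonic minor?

The E# harmonic minor scale runs E# F## G# A# B# C# D##.
Degree 5 is B#.

B#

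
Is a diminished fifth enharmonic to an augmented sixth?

No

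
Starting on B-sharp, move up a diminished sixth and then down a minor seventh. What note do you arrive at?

A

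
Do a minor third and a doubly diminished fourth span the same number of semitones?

A minor third spans 3 semitones; a doubly diminished fourth spans 3.
They are enharmonically equivalent.

Yes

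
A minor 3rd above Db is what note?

D up a major third is F#, so the target letter is F.
From Db, a minor third is 3 semitones up: Fb.

Fb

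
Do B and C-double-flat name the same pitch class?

Two spellings are enharmonically equivalent only if they share a pitch class.
Here B → 11, Cbb → 10; 10 ≠ 11, so they are not.

No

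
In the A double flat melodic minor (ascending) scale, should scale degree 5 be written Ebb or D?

Ebb

Each scale degree takes a distinct letter name. Degree 5 of a scale on A must use the letter E.
Ebb and D are enharmonically the same pitch, but only Ebb uses the letter E, so it is the correct spelling here.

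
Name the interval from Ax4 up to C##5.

Counting letters A–B–C gives a third.
A##→C## = 3 semitones, 1 narrower than the major third (4), so minor.

minor third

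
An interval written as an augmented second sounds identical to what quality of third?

minor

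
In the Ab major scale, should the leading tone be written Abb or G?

Each scale degree takes a distinct letter name. Degree 7 of a scale on A must use the letter G.
G and Abb are enharmonically the same pitch, but only G uses the letter G, so it is the correct spelling here.

G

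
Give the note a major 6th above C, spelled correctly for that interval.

A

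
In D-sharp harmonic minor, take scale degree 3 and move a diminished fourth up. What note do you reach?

Bb

Scale degree 3 of D# harmonic minor is F#.
A diminished fourth (4 semitones) above F# lands on the letter B, giving Bb.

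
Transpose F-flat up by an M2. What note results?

Gb

F up a major second is G, so the target letter is G.
From Fb, a major second is 2 semitones up: Gb.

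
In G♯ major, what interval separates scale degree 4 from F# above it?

perfect fourth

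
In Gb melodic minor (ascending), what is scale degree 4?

The Gb melodic minor (ascending) scale runs Gb Ab Bbb Cb Db Eb F.
Degree 4 is Cb.

Cb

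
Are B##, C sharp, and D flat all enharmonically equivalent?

B## = pitch class 1 and C# = pitch class 1 and Db = pitch class 1 — the same pitch class, so they are enharmonic equivalents.

Yes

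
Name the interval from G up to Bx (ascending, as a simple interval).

doubly augmented third

The letter names run G→B, a span of 2 letter steps, so the interval is some kind of third.
G to B## is 6 semitones. A major third is 4, so 6 makes it doubly augmented.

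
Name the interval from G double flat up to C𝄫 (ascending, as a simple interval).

perfect fourth

Counting letters G–A–B–C gives a fourth.
Gbb→Cbb = 5 semitones, exactly the perfect fourth.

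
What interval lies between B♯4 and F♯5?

diminished fifth

The letter names run B→F, a span of 4 letter steps, so the interval is some kind of fifth.
B# to F# is 6 semitones. A perfect fifth is 7, so 6 makes it diminished.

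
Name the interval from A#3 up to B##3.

The letter names run A→B, a span of 1 letter step, so the interval is some kind of second.
A# to B## is 3 semitones. A major second is 2, so 3 makes it augmented.

augmented second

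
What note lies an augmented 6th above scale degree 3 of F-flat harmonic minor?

F

Scale degree 3 of Fb harmonic minor is Abb.
An augmented sixth (10 semitones) above Abb lands on the letter F, giving F.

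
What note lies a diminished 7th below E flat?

A seventh below E lands on the letter F.
A diminished seventh spans 9 semitones, so Eb moves to pitch class 6. On the letter F that is F#.

F#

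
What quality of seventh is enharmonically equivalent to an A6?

An augmented sixth spans 10 semitones.
A seventh spanning 10 semitones is minor (the major seventh is 11).

minor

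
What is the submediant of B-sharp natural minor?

G#

Degree 6 takes the letter 5 steps above B, which is G.
In natural minor, degree 6 sits 8 semitones above the tonic. B# + 8 semitones is pitch class 8, spelled on G as G#.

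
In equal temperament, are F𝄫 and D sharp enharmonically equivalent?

Fbb = pitch class 3 and D# = pitch class 3 — the same pitch class, so they are enharmonic equivalents.

Yes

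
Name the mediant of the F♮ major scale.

Degree 3 takes the letter 2 steps above F, which is A.
In major, degree 3 sits 4 semitones above the tonic. F + 4 semitones is pitch class 9, spelled on A as A.

A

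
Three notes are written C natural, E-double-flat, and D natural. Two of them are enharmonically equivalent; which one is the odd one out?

C

In 12-tone equal temperament, enharmonic equivalents share a pitch class. C is pitch class 0; Ebb is pitch class 2; D is pitch class 2.
Ebb and D share pitch class 2, while C is pitch class 0.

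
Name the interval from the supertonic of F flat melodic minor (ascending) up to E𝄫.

minor sixth

The supertonic of Fb melodic minor (ascending) is Gb.
Gb up to Ebb: letters G→E make it a sixth; 8 semitones makes it minor.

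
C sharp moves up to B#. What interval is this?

Counting letters C–D–E–F–G–A–B gives a seventh.
C#→B# = 11 semitones, exactly the major seventh.

major seventh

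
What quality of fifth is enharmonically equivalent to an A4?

diminished

An augmented fourth spans 6 semitones.
A fifth spanning 6 semitones is diminished (the perfect fifth is 7).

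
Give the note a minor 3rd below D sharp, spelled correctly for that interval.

D down a major third is Bb, so the target letter is B.
From D#, a minor third is 3 semitones down: B#.

B#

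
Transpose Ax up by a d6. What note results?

F#

A up a major sixth is F#, so the target letter is F.
From A##, a diminished sixth is 7 semitones up: F#.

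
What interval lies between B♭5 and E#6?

The letter names run B→E, a span of 3 letter steps, so the interval is some kind of fourth.
Bb to E# is 7 semitones. A perfect fourth is 5, so 7 makes it doubly augmented.

doubly augmented fourth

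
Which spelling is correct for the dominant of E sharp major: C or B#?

Each scale degree takes a distinct letter name. Degree 5 of a scale on E must use the letter B.
B# and C are enharmonically the same pitch, but only B# uses the letter B, so it is the correct spelling here.

B#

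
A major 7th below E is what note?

E down a major seventh is F, so the target letter is F.
From E, a major seventh is 11 semitones down: F.

F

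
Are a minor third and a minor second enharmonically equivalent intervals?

No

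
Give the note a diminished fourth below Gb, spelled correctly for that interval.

D

A fourth below G lands on the letter D.
A diminished fourth spans 4 semitones, so Gb moves to pitch class 2. On the letter D that is D.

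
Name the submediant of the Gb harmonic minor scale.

Ebb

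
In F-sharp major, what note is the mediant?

A#

The F# major scale runs F# G# A# B C# D# E#.
Degree 3 is A#.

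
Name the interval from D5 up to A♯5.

augmented fifth

The letter names run D→A, a span of 4 letter steps, so the interval is some kind of fifth.
D to A# is 8 semitones. A perfect fifth is 7, so 8 makes it augmented.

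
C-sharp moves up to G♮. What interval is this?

diminished fifth

The letter names run C→G, a span of 4 letter steps, so the interval is some kind of fifth.
C# to G is 6 semitones. A perfect fifth is 7, so 6 makes it diminished.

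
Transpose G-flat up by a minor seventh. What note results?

Fb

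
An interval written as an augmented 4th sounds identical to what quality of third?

An augmented fourth spans 6 semitones.
A third spanning 6 semitones is doubly augmented (the major third is 4).

doubly augmented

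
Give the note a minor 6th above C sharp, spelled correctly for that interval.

A sixth above C lands on the letter A.
A minor sixth spans 8 semitones, so C# moves to pitch class 9. On the letter A that is A.

A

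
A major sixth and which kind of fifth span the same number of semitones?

doubly augmented

A major sixth spans 9 semitones.
A fifth spanning 9 semitones is doubly augmented (the perfect fifth is 7).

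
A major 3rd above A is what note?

C#

A up a major third is C#, so the target letter is C.
From A, a major third is 4 semitones up: C#.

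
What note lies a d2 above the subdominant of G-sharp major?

The subdominant of G# major is C#.
A diminished second (0 semitones) above C# lands on the letter D, giving Db.

Db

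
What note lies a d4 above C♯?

F

A fourth above C lands on the letter F.
A diminished fourth spans 4 semitones, so C# moves to pitch class 5. On the letter F that is F.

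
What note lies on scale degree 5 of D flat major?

Ab

The Db major scale runs Db Eb F Gb Ab Bb C.
Degree 5 is Ab.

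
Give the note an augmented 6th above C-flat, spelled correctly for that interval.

A

C up a major sixth is A, so the target letter is A.
From Cb, an augmented sixth is 10 semitones up: A.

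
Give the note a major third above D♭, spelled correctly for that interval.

D up a major third is F#, so the target letter is F.
From Db, a major third is 4 semitones up: F.

F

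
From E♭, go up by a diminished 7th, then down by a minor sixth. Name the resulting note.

Fb

A diminished seventh up from Eb is Dbb (letter D, 9 semitones up).
A minor sixth down from Dbb is Fb (letter F, 8 semitones down).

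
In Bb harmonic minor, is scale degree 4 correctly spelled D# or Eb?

Eb

Each scale degree takes a distinct letter name. Degree 4 of a scale on B must use the letter E.
Eb and D# are enharmonically the same pitch, but only Eb uses the letter E, so it is the correct spelling here.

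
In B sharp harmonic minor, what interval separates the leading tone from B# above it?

The leading tone of B# harmonic minor is A##.
A## up to B#: letters A→B make it a second; 1 semitone makes it minor.

minor second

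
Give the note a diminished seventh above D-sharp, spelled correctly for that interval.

C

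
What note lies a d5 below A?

D#

A down a perfect fifth is D, so the target letter is D.
From A, a diminished fifth is 6 semitones down: D#.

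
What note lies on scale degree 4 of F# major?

B

Degree 4 takes the letter 3 steps above F, which is B.
In major, degree 4 sits 5 semitones above the tonic. F# + 5 semitones is pitch class 11, spelled on B as B.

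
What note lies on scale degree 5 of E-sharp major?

Degree 5 takes the letter 4 steps above E, which is B.
In major, degree 5 sits 7 semitones above the tonic. E# + 7 semitones is pitch class 0, spelled on B as B#.

B#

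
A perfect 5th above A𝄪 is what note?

A fifth above A lands on the letter E.
A perfect fifth spans 7 semitones, so A## moves to pitch class 6. On the letter E that is E##.

E##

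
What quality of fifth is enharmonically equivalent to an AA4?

A doubly augmented fourth spans 7 semitones.
A fifth spanning 7 semitones is perfect (the perfect fifth is 7).

perfect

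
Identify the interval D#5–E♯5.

major second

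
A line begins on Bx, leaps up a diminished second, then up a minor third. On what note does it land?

E

A diminished second up from B## is C# (letter C, 0 semitones up).
A minor third up from C# is E (letter E, 3 semitones up).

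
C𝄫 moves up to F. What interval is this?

The letter names run C→F, a span of 3 letter steps, so the interval is some kind of fourth.
Cbb to F is 7 semitones. A perfect fourth is 5, so 7 makes it doubly augmented.

doubly augmented fourth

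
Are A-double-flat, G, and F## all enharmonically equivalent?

Yes

Abb = pitch class 7 and G = pitch class 7 and F## = pitch class 7 — the same pitch class, so they are enharmonic equivalents.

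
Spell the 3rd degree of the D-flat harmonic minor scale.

Degree 3 takes the letter 2 steps above D, which is F.
In harmonic minor, degree 3 sits 3 semitones above the tonic. Db + 3 semitones is pitch class 4, spelled on F as Fb.

Fb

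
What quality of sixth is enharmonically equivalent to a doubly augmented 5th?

major

A doubly augmented fifth spans 9 semitones.
A sixth spanning 9 semitones is major (the major sixth is 9).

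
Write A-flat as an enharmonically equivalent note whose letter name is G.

G#

Ab is pitch class 8. The letter G alone is pitch class 7.
To reach pitch class 8 from G requires an offset of +1 semitone, i.e. sharp: G#.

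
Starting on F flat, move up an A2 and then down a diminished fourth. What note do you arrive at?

An augmented second up from Fb is G (letter G, 3 semitones up).
A diminished fourth down from G is D# (letter D, 4 semitones down).

D#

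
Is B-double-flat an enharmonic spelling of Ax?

Bbb is pitch class 9; A## is pitch class 11.
The pitch classes differ (9 vs. 11), so they are not enharmonic equivalents.

No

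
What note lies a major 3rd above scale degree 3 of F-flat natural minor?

Scale degree 3 of Fb natural minor is Abb.
A major third (4 semitones) above Abb lands on the letter C, giving Cb.

Cb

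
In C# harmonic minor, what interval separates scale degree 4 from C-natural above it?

diminished fifth

Scale degree 4 of C# harmonic minor is F#.
F# up to C: letters F→C make it a fifth; 6 semitones makes it diminished.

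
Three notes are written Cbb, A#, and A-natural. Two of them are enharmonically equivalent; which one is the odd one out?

A

In 12-tone equal temperament, enharmonic equivalents share a pitch class. Cbb is pitch class 10; A# is pitch class 10; A is pitch class 9.
Cbb and A# share pitch class 10, while A is pitch class 9.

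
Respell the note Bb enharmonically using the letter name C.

Plain C sits 2 semitones above Bb, so on the letter C the same pitch needs a double flat: Cbb.

Cbb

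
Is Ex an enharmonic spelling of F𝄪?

Two spellings are enharmonically equivalent only if they share a pitch class.
Here E## → 6, F## → 7; 6 ≠ 7, so they are not.

No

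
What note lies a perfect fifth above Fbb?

Cbb

F up a perfect fifth is C, so the target letter is C.
From Fbb, a perfect fifth is 7 semitones up: Cbb.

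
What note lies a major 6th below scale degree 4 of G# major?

E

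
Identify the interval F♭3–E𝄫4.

minor seventh

The letter names run F→E, a span of 6 letter steps, so the interval is some kind of seventh.
Fb to Ebb is 10 semitones. A major seventh is 11, so 10 makes it minor.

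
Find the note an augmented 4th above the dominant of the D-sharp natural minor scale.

The dominant of D# natural minor is A#.
An augmented fourth (6 semitones) above A# lands on the letter D, giving D##.

D##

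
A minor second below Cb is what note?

C down a major second is Bb, so the target letter is B.
From Cb, a minor second is 1 semitone down: Bb.

Bb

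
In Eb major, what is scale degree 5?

Degree 5 takes the letter 4 steps above E, which is B.
In major, degree 5 sits 7 semitones above the tonic. Eb + 7 semitones is pitch class 10, spelled on B as Bb.

Bb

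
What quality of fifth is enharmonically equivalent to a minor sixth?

A minor sixth spans 8 semitones.
A fifth spanning 8 semitones is augmented (the perfect fifth is 7).

augmented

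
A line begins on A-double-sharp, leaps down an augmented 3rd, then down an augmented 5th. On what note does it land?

An augmented third down from A## is F# (letter F, 5 semitones down).
An augmented fifth down from F# is Bb (letter B, 8 semitones down).

Bb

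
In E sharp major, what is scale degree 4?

Degree 4 takes the letter 3 steps above E, which is A.
In major, degree 4 sits 5 semitones above the tonic. E# + 5 semitones is pitch class 10, spelled on A as A#.

A#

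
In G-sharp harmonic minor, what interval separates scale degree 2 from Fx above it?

major sixth

Scale degree 2 of G# harmonic minor is A#.
A# up to F##: letters A→F make it a sixth; 9 semitones makes it major.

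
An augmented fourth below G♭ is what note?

Dbb

A fourth below G lands on the letter D.
An augmented fourth spans 6 semitones, so Gb moves to pitch class 0. On the letter D that is Dbb.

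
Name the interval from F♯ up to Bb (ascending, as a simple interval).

diminished fourth

The letter names run F→B, a span of 3 letter steps, so the interval is some kind of fourth.
F# to Bb is 4 semitones. A perfect fourth is 5, so 4 makes it diminished.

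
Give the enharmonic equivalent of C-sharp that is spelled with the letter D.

C# is pitch class 1. The letter D alone is pitch class 2.
To reach pitch class 1 from D requires an offset of -1 semitone, i.e. flat: Db.

Db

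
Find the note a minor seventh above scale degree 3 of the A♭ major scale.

Scale degree 3 of Ab major is C.
A minor seventh (10 semitones) above C lands on the letter B, giving Bb.

Bb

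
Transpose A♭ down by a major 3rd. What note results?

A down a major third is F, so the target letter is F.
From Ab, a major third is 4 semitones down: Fb.

Fb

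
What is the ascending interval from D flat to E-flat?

major second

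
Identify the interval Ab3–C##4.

doubly augmented third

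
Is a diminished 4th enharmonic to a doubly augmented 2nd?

Yes

A diminished fourth spans 4 semitones; a doubly augmented second spans 4.
They are enharmonically equivalent.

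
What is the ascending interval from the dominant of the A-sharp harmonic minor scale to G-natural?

diminished third

The dominant of A# harmonic minor is E#.
E# up to G: letters E→G make it a third; 2 semitones makes it diminished.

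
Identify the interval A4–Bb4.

minor second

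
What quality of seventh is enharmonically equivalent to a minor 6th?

doubly diminished

A minor sixth spans 8 semitones.
A seventh spanning 8 semitones is doubly diminished (the major seventh is 11).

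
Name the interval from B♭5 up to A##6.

Counting letters B–C–D–E–F–G–A gives a seventh.
Bb→A## = 13 semitones, 2 wider than the major seventh (11), so doubly augmented.

doubly augmented seventh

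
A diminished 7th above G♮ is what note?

Fb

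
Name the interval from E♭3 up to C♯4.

augmented sixth

Counting letters E–F–G–A–B–C gives a sixth.
Eb→C# = 10 semitones, 1 wider than the major sixth (9), so augmented.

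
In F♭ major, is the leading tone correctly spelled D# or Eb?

Each scale degree takes a distinct letter name. Degree 7 of a scale on F must use the letter E.
Eb and D# are enharmonically the same pitch, but only Eb uses the letter E, so it is the correct spelling here.

Eb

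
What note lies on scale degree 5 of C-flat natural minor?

Gb

Degree 5 takes the letter 4 steps above C, which is G.
In natural minor, degree 5 sits 7 semitones above the tonic. Cb + 7 semitones is pitch class 6, spelled on G as Gb.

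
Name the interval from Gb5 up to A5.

augmented second

Counting letters G–A gives a second.
Gb→A = 3 semitones, 1 wider than the major second (2), so augmented.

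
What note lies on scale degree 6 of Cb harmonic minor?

Abb

The Cb harmonic minor scale runs Cb Db Ebb Fb Gb Abb Bb.
Degree 6 is Abb.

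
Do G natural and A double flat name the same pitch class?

G is pitch class 7; Abb is pitch class 7.
All spellings map to pitch class 7, so they are enharmonically equivalent.

Yes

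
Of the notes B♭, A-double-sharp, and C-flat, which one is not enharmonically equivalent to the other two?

Bb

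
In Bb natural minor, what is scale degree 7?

Ab

Degree 7 takes the letter 6 steps above B, which is A.
In natural minor, degree 7 sits 10 semitones above the tonic. Bb + 10 semitones is pitch class 8, spelled on A as Ab.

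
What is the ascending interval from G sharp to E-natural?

Counting letters G–A–B–C–D–E gives a sixth.
G#→E = 8 semitones, 1 narrower than the major sixth (9), so minor.

minor sixth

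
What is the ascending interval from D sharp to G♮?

The letter names run D→G, a span of 3 letter steps, so the interval is some kind of fourth.
D# to G is 4 semitones. A perfect fourth is 5, so 4 makes it diminished.

diminished fourth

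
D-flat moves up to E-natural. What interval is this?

The letter names run D→E, a span of 1 letter step, so the interval is some kind of second.
Db to E is 3 semitones. A major second is 2, so 3 makes it augmented.

augmented second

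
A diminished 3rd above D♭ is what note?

Fbb

D up a major third is F#, so the target letter is F.
From Db, a diminished third is 2 semitones up: Fbb.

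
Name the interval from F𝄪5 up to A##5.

major third

Counting letters F–G–A gives a third.
F##→A## = 4 semitones, exactly the major third.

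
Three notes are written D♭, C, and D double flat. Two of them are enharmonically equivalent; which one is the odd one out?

In 12-tone equal temperament, enharmonic equivalents share a pitch class. Db is pitch class 1; C is pitch class 0; Dbb is pitch class 0.
C and Dbb share pitch class 0, while Db is pitch class 1.

Db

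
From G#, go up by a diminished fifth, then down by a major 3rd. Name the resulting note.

Bb

A diminished fifth up from G# is D (letter D, 6 semitones up).
A major third down from D is Bb (letter B, 4 semitones down).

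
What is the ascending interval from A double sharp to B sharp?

The letter names run A→B, a span of 1 letter step, so the interval is some kind of second.
A## to B# is 1 semitone. A major second is 2, so 1 makes it minor.

minor second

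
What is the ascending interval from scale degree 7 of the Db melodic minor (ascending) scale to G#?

augmented fifth

Scale degree 7 of Db melodic minor (ascending) is C.
C up to G#: letters C→G make it a fifth; 8 semitones makes it augmented.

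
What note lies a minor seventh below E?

F#

E down a major seventh is F, so the target letter is F.
From E, a minor seventh is 10 semitones down: F#.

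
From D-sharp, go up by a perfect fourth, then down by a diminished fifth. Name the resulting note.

C##

A perfect fourth up from D# is G# (letter G, 5 semitones up).
A diminished fifth down from G# is C## (letter C, 6 semitones down).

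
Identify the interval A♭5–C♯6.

augmented third

The letter names run A→C, a span of 2 letter steps, so the interval is some kind of third.
Ab to C# is 5 semitones. A major third is 4, so 5 makes it augmented.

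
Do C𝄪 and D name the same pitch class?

C## = pitch class 2 and D = pitch class 2 — the same pitch class, so they are enharmonic equivalents.

Yes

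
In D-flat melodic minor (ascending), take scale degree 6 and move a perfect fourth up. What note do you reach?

Scale degree 6 of Db melodic minor (ascending) is Bb.
A perfect fourth (5 semitones) above Bb lands on the letter E, giving Eb.

Eb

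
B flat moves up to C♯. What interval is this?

augmented second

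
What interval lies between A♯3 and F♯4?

The letter names run A→F, a span of 5 letter steps, so the interval is some kind of sixth.
A# to F# is 8 semitones. A major sixth is 9, so 8 makes it minor.

minor sixth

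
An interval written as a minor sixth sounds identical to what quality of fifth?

augmented

A minor sixth spans 8 semitones.
A fifth spanning 8 semitones is augmented (the perfect fifth is 7).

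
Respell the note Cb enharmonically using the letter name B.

Plain B sits at the same pitch as Cb, so on the letter B the same pitch needs a natural: B.

B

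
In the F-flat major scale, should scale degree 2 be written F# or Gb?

Each scale degree takes a distinct letter name. Degree 2 of a scale on F must use the letter G.
Gb and F# are enharmonically the same pitch, but only Gb uses the letter G, so it is the correct spelling here.

Gb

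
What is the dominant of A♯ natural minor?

E#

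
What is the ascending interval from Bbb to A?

augmented seventh

The letter names run B→A, a span of 6 letter steps, so the interval is some kind of seventh.
Bbb to A is 12 semitones. A major seventh is 11, so 12 makes it augmented.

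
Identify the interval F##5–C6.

doubly diminished fifth

The letter names run F→C, a span of 4 letter steps, so the interval is some kind of fifth.
F## to C is 5 semitones. A perfect fifth is 7, so 5 makes it doubly diminished.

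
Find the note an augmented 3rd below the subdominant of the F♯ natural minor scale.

The subdominant of F# natural minor is B.
An augmented third (5 semitones) below B lands on the letter G, giving Gb.

Gb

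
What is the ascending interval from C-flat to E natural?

Counting letters C–D–E gives a third.
Cb→E = 5 semitones, 1 wider than the major third (4), so augmented.

augmented third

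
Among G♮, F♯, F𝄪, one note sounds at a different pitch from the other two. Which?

F#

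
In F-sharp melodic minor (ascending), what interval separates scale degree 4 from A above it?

Scale degree 4 of F# melodic minor (ascending) is B.
B up to A: letters B→A make it a seventh; 10 semitones makes it minor.

minor seventh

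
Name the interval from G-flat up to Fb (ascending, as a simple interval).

Counting letters G–A–B–C–D–E–F gives a seventh.
Gb→Fb = 10 semitones, 1 narrower than the major seventh (11), so minor.

minor seventh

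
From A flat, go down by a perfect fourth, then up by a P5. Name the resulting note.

Bb

A perfect fourth down from Ab is Eb (letter E, 5 semitones down).
A perfect fifth up from Eb is Bb (letter B, 7 semitones up).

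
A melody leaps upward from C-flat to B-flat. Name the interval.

Counting letters C–D–E–F–G–A–B gives a seventh.
Cb→Bb = 11 semitones, exactly the major seventh.

major seventh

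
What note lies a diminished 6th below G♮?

G down a major sixth is Bb, so the target letter is B.
From G, a diminished sixth is 7 semitones down: B#.

B#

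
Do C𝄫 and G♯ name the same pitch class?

No

Cbb is pitch class 10; G# is pitch class 8.
The pitch classes differ (10 vs. 8), so they are not enharmonic equivalents.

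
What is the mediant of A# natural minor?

C#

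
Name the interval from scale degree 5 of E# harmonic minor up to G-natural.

diminished sixth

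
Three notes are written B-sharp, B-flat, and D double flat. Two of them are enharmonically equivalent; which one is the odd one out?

In 12-tone equal temperament, enharmonic equivalents share a pitch class. B# is pitch class 0; Bb is pitch class 10; Dbb is pitch class 0.
B# and Dbb share pitch class 0, while Bb is pitch class 10.

Bb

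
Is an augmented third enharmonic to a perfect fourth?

An augmented third spans 5 semitones; a perfect fourth spans 5.
They are enharmonically equivalent.

Yes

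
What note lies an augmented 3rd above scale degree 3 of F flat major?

Scale degree 3 of Fb major is Ab.
An augmented third (5 semitones) above Ab lands on the letter C, giving C#.

C#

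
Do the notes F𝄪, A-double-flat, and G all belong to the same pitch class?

F## = pitch class 7 and Abb = pitch class 7 and G = pitch class 7 — the same pitch class, so they are enharmonic equivalents.

Yes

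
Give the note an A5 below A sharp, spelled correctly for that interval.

D

A down a perfect fifth is D, so the target letter is D.
From A#, an augmented fifth is 8 semitones down: D.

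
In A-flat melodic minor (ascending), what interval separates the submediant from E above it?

major seventh

The submediant of Ab melodic minor (ascending) is F.
F up to E: letters F→E make it a seventh; 11 semitones makes it major.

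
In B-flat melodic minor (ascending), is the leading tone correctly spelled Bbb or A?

Each scale degree takes a distinct letter name. Degree 7 of a scale on B must use the letter A.
A and Bbb are enharmonically the same pitch, but only A uses the letter A, so it is the correct spelling here.

A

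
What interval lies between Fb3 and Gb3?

The letter names run F→G, a span of 1 letter step, so the interval is some kind of second.
Fb to Gb is 2 semitones. A major second is 2, so 2 makes it major.

major second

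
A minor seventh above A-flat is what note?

Gb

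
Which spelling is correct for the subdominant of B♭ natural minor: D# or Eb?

Eb

Each scale degree takes a distinct letter name. Degree 4 of a scale on B must use the letter E.
Eb and D# are enharmonically the same pitch, but only Eb uses the letter E, so it is the correct spelling here.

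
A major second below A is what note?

G

A second below A lands on the letter G.
A major second spans 2 semitones, so A moves to pitch class 7. On the letter G that is G.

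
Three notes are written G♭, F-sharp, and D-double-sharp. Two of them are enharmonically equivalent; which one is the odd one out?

D##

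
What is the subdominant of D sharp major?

The D# major scale runs D# E# F## G# A# B# C##.
Degree 4 is G#.

G#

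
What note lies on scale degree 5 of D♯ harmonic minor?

Degree 5 takes the letter 4 steps above D, which is A.
In harmonic minor, degree 5 sits 7 semitones above the tonic. D# + 7 semitones is pitch class 10, spelled on A as A#.

A#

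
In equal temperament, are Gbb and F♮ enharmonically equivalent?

Yes

Gbb is pitch class 5; F is pitch class 5.
All spellings map to pitch class 5, so they are enharmonically equivalent.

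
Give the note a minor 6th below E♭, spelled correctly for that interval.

A sixth below E lands on the letter G.
A minor sixth spans 8 semitones, so Eb moves to pitch class 7. On the letter G that is G.

G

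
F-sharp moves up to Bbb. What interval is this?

The letter names run F→B, a span of 3 letter steps, so the interval is some kind of fourth.
F# to Bbb is 3 semitones. A perfect fourth is 5, so 3 makes it doubly diminished.

doubly diminished fourth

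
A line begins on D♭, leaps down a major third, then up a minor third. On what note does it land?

A major third down from Db is Bbb (letter B, 4 semitones down).
A minor third up from Bbb is Dbb (letter D, 3 semitones up).

Dbb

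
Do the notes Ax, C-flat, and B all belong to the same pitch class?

A## is pitch class 11; Cb is pitch class 11; B is pitch class 11.
All spellings map to pitch class 11, so they are enharmonically equivalent.

Yes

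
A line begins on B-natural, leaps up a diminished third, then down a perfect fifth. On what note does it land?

A diminished third up from B is Db (letter D, 2 semitones up).
A perfect fifth down from Db is Gb (letter G, 7 semitones down).

Gb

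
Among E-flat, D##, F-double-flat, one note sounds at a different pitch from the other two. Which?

In 12-tone equal temperament, enharmonic equivalents share a pitch class. Eb is pitch class 3; D## is pitch class 4; Fbb is pitch class 3.
Eb and Fbb share pitch class 3, while D## is pitch class 4.

D##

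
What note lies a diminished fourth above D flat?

Gbb

D up a perfect fourth is G, so the target letter is G.
From Db, a diminished fourth is 4 semitones up: Gbb.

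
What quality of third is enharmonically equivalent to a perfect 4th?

augmented

A perfect fourth spans 5 semitones.
A third spanning 5 semitones is augmented (the major third is 4).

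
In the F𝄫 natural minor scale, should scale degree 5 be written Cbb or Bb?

Cbb

Each scale degree takes a distinct letter name. Degree 5 of a scale on F must use the letter C.
Cbb and Bb are enharmonically the same pitch, but only Cbb uses the letter C, so it is the correct spelling here.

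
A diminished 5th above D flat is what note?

A fifth above D lands on the letter A.
A diminished fifth spans 6 semitones, so Db moves to pitch class 7. On the letter A that is Abb.

Abb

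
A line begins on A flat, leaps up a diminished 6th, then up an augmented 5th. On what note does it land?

A diminished sixth up from Ab is Fbb (letter F, 7 semitones up).
An augmented fifth up from Fbb is Cb (letter C, 8 semitones up).

Cb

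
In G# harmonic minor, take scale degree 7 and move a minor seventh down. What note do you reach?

G##

Scale degree 7 of G# harmonic minor is F##.
A minor seventh (10 semitones) below F## lands on the letter G, giving G##.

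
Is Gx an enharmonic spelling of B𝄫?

Yes

G## is pitch class 9; Bbb is pitch class 9.
All spellings map to pitch class 9, so they are enharmonically equivalent.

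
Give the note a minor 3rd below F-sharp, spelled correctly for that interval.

F down a major third is Db, so the target letter is D.
From F#, a minor third is 3 semitones down: D#.

D#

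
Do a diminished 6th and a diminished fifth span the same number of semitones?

No

A diminished sixth spans 7 semitones; a diminished fifth spans 6.
The spans differ, so they are not enharmonic equivalents.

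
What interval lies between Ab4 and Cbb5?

diminished third

The letter names run A→C, a span of 2 letter steps, so the interval is some kind of third.
Ab to Cbb is 2 semitones. A major third is 4, so 2 makes it diminished.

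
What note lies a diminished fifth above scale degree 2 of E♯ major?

C#

Scale degree 2 of E# major is F##.
A diminished fifth (6 semitones) above F## lands on the letter C, giving C#.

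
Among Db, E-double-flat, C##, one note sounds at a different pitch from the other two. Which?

In 12-tone equal temperament, enharmonic equivalents share a pitch class. Db is pitch class 1; Ebb is pitch class 2; C## is pitch class 2.
Ebb and C## share pitch class 2, while Db is pitch class 1.

Db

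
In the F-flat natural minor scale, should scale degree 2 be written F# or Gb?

Each scale degree takes a distinct letter name. Degree 2 of a scale on F must use the letter G.
Gb and F# are enharmonically the same pitch, but only Gb uses the letter G, so it is the correct spelling here.

Gb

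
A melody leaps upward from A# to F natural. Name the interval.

Counting letters A–B–C–D–E–F gives a sixth.
A#→F = 7 semitones, 2 narrower than the major sixth (9), so diminished.

diminished sixth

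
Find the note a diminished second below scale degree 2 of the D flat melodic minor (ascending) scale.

D#

Scale degree 2 of Db melodic minor (ascending) is Eb.
A diminished second (0 semitones) below Eb lands on the letter D, giving D#.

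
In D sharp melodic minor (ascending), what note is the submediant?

Degree 6 takes the letter 5 steps above D, which is B.
In melodic minor (ascending), degree 6 sits 9 semitones above the tonic. D# + 9 semitones is pitch class 0, spelled on B as B#.

B#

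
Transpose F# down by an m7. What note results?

F down a major seventh is Gb, so the target letter is G.
From F#, a minor seventh is 10 semitones down: G#.

G#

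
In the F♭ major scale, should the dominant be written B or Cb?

Each scale degree takes a distinct letter name. Degree 5 of a scale on F must use the letter C.
Cb and B are enharmonically the same pitch, but only Cb uses the letter C, so it is the correct spelling here.

Cb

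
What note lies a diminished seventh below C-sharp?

D##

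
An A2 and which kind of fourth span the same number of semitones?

doubly diminished

An augmented second spans 3 semitones.
A fourth spanning 3 semitones is doubly diminished (the perfect fourth is 5).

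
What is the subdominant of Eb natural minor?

Ab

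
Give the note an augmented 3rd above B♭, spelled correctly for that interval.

A third above B lands on the letter D.
An augmented third spans 5 semitones, so Bb moves to pitch class 3. On the letter D that is D#.

D#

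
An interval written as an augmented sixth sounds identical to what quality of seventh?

minor

An augmented sixth spans 10 semitones.
A seventh spanning 10 semitones is minor (the major seventh is 11).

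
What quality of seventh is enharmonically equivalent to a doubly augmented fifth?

diminished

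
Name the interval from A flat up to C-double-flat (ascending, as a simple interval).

diminished third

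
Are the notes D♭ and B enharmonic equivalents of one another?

Two spellings are enharmonically equivalent only if they share a pitch class.
Here Db → 1, B → 11; 1 ≠ 11, so they are not.

No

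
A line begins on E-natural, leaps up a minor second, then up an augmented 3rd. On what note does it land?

A#

A minor second up from E is F (letter F, 1 semitone up).
An augmented third up from F is A# (letter A, 5 semitones up).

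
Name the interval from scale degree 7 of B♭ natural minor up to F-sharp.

Scale degree 7 of Bb natural minor is Ab.
Ab up to F#: letters A→F make it a sixth; 10 semitones makes it augmented.

augmented sixth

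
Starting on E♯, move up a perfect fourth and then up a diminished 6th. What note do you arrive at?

F

A perfect fourth up from E# is A# (letter A, 5 semitones up).
A diminished sixth up from A# is F (letter F, 7 semitones up).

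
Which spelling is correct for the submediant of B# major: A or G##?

Each scale degree takes a distinct letter name. Degree 6 of a scale on B must use the letter G.
G## and A are enharmonically the same pitch, but only G## uses the letter G, so it is the correct spelling here.

G##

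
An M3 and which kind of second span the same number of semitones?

A major third spans 4 semitones.
A second spanning 4 semitones is doubly augmented (the major second is 2).

doubly augmented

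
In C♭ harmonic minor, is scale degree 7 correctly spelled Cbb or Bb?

Bb

Each scale degree takes a distinct letter name. Degree 7 of a scale on C must use the letter B.
Bb and Cbb are enharmonically the same pitch, but only Bb uses the letter B, so it is the correct spelling here.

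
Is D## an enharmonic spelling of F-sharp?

No

Two spellings are enharmonically equivalent only if they share a pitch class.
Here D## → 4, F# → 6; 4 ≠ 6, so they are not.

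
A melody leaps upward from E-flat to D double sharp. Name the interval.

doubly augmented seventh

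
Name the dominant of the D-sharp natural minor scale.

A#

The D# natural minor scale runs D# E# F# G# A# B C#.
Degree 5 is A#.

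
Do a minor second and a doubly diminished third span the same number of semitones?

Yes

A minor second spans 1 semitone; a doubly diminished third spans 1.
They are enharmonically equivalent.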